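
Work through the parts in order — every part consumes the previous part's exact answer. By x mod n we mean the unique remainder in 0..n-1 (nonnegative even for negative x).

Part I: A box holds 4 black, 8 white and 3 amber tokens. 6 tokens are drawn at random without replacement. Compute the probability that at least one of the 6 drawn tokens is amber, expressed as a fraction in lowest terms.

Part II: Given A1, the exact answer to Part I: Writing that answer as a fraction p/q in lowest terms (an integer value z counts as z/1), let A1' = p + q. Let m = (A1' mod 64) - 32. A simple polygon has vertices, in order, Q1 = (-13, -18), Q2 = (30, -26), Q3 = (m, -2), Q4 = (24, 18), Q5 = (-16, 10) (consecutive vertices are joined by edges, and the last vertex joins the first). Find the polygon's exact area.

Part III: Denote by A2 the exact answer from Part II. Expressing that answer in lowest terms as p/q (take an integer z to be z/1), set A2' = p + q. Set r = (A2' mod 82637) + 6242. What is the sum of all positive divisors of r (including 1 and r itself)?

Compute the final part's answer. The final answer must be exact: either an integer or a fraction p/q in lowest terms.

Part I: total draws C(15,6) = 5005; complement C(12,6) = 924; favorable 5005 - 924 = 4081; P = 53/65; answer 53/65
Part II: A1 = 53/65; threaded value p + q = 118; m = 22; cross terms: (-13*-26 - 30*-18)=878, (30*-2 - 22*-26)=512, (22*18 - 24*-2)=444, (24*10 - -16*18)=528, (-16*-18 - -13*10)=418; twice the area = |2780| = 2780; area = 1390; answer 1390
Part III: A2 = 1390; threaded value p + q = 1391; r = 7633; 7633 = 17 * 449; sigma = (1 + 17) * (1 + 449) = 18 * 450 = 8100; answer 8100

8100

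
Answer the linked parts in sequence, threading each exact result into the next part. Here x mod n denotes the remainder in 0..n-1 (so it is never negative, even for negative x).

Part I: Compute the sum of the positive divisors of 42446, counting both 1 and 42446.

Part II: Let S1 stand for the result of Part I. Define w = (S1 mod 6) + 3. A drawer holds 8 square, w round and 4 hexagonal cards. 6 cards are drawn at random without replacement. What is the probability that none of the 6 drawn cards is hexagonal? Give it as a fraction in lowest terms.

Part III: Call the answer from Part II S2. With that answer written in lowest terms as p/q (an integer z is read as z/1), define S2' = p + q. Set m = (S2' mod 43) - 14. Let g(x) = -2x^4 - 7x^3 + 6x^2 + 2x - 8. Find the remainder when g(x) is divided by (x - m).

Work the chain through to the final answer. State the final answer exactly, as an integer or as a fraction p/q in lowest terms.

-94844

Part I: 42446 = 2 * 19 * 1117; sigma = (1 + 2) * (1 + 19) * (1 + 1117) = 3 * 20 * 1118 = 67080; answer 67080
Part II: S1 = 67080; w = 3; total draws C(15,6) = 5005; favorable C(11,6) = 462; P = 6/65; answer 6/65
Part III: S2 = 6/65; threaded value p + q = 71; m = 14; remainder = value at the root: -2*(14)^4 - 7*(14)^3 + 6*(14)^2 + 2*(14)^1 - 8 = (-76832) + (-19208) + (1176) + (28) + (-8) = -94844; answer -94844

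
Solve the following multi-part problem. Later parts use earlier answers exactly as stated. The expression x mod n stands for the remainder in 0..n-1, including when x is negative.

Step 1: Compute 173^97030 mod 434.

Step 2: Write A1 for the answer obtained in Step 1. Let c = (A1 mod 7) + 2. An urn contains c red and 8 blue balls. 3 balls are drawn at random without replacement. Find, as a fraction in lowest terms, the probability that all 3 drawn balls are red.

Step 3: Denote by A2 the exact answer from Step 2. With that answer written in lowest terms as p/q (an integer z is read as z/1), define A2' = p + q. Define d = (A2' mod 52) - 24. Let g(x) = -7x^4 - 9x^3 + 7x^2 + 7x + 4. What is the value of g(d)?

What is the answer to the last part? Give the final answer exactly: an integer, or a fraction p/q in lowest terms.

Step 1: squarings mod 434: 173^1=173, 173^2=417, 173^4=289, 173^8=193, 173^16=359, 173^32=417, 173^64=289, 173^128=193, 173^256=359, 173^512=417, 173^1024=289, 173^2048=193, 173^4096=359, 173^8192=417, 173^16384=289, 173^32768=193, 173^65536=359; 173^97030 = 173^2 * 173^4 * 173^256 * 173^512 * 173^2048 * 173^4096 * 173^8192 * 173^16384 * 173^65536 = 191 (mod 434); answer 191
Step 2: A1 = 191; c = 4; total draws C(12,3) = 220; favorable C(4,3) = 4; P = 1/55; answer 1/55
Step 3: A2 = 1/55; threaded value p + q = 56; d = -20; -7*(-20)^4 - 9*(-20)^3 + 7*(-20)^2 + 7*(-20)^1 + 4 = (-1120000) + (72000) + (2800) + (-140) + (4) = -1045336; answer -1045336

-1045336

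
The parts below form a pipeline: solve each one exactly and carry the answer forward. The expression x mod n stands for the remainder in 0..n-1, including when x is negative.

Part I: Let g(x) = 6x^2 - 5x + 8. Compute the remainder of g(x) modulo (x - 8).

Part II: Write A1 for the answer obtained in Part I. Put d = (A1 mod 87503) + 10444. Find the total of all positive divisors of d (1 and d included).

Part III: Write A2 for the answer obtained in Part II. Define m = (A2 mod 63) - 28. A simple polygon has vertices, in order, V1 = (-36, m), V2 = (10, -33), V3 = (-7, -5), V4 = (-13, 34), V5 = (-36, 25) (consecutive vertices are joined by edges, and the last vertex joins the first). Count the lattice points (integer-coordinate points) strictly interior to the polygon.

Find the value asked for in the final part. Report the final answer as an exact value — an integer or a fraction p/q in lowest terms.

Part I: remainder = value at the root: 6*(8)^2 - 5*(8)^1 + 8 = (384) + (-40) + (8) = 352; answer 352
Part II: A1 = 352; d = 10796; 10796 = 2^2 * 2699; sigma = (1 + 2 + 4) * (1 + 2699) = 7 * 2700 = 18900; answer 18900
Part III: A2 = 18900; m = -28; cross terms: (-36*-33 - 10*-28)=1468, (10*-5 - -7*-33)=-281, (-7*34 - -13*-5)=-303, (-13*25 - -36*34)=899, (-36*-28 - -36*25)=1908; twice the area = |3691| = 3691; area = 3691/2; boundary points = 1 + 1 + 3 + 1 + 53 = 59; strictly interior points = area - boundary/2 + 1 = 1817; answer 1817

1817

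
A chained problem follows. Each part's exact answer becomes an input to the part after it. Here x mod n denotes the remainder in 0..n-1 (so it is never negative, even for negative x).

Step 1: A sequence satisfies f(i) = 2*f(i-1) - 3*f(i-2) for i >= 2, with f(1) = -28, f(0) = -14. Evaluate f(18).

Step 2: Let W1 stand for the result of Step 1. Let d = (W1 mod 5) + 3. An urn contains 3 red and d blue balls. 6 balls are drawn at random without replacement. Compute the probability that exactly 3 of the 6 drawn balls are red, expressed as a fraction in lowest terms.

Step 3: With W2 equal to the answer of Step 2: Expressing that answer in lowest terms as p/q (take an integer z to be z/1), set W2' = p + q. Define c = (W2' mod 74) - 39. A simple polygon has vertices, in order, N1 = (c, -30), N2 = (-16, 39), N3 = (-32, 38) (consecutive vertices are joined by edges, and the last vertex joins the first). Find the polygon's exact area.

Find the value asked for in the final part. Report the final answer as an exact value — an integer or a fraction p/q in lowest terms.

550

Step 1: f(2) = 2*(-28) - 3*(-14) = -14; iterating: f(2)=-14, f(3)=56, f(4)=154, f(5)=140, f(6)=-182, f(7)=-784, f(8)=-1022, f(9)=308, f(10)=3682, f(11)=6440, f(12)=1834, f(13)=-15652, f(14)=-36806, f(15)=-26656, f(16)=57106, f(17)=194180, f(18)=217042; answer 217042
Step 2: W1 = 217042; d = 5; total draws C(8,6) = 28; favorable C(3,3)*C(5,3) = 10; P = 5/14; answer 5/14
Step 3: W2 = 5/14; threaded value p + q = 19; c = -20; cross terms: (-20*39 - -16*-30)=-1260, (-16*38 - -32*39)=640, (-32*-30 - -20*38)=1720; twice the area = |1100| = 1100; area = 550; answer 550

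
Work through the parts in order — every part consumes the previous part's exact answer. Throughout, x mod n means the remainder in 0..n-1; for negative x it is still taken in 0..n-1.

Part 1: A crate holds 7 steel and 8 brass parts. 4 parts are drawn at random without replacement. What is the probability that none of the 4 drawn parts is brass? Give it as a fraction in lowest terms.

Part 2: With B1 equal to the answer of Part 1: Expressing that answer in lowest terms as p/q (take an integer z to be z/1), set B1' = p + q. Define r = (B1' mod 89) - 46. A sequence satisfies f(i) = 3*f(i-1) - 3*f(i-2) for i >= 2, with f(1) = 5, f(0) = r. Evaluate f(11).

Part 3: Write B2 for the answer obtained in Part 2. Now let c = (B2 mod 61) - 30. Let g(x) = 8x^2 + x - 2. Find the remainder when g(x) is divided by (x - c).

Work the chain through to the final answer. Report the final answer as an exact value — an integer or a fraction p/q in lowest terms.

383

Part 1: total draws C(15,4) = 1365; favorable C(7,4) = 35; P = 1/39; answer 1/39
Part 2: B1 = 1/39; threaded value p + q = 40; r = -6; f(2) = 3*(5) - 3*(-6) = 33; iterating: f(2)=33, f(3)=84, f(4)=153, f(5)=207, f(6)=162, f(7)=-135, f(8)=-891, f(9)=-2268, f(10)=-4131, f(11)=-5589; answer -5589
Part 3: B2 = -5589; c = -7; remainder = value at the root: 8*(-7)^2 + 1*(-7)^1 - 2 = (392) + (-7) + (-2) = 383; answer 383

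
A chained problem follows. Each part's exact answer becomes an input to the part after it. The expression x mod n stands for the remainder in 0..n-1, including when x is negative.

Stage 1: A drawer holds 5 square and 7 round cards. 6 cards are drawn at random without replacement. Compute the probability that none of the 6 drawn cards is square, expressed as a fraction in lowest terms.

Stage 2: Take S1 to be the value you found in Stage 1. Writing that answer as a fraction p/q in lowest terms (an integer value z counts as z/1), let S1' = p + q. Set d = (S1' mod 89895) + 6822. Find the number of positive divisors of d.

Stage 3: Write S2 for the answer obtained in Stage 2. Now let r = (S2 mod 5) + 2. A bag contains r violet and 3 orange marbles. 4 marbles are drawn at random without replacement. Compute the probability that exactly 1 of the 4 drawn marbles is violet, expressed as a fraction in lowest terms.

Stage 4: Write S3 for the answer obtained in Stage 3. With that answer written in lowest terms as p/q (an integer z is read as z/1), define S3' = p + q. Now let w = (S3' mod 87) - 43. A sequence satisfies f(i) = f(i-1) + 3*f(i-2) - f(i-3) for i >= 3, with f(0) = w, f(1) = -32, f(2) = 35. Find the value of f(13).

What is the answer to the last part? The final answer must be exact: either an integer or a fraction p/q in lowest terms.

Stage 1: total draws C(12,6) = 924; favorable C(7,6) = 7; P = 1/132; answer 1/132
Stage 2: S1 = 1/132; threaded value p + q = 133; d = 6955; 6955 = 5 * 13 * 107; number of divisors = (1+1) * (1+1) * (1+1) = 8; answer 8
Stage 3: S2 = 8; r = 5; total draws C(8,4) = 70; favorable C(5,1)*C(3,3) = 5; P = 1/14; answer 1/14
Stage 4: S3 = 1/14; threaded value p + q = 15; w = -28; f(3) = 1*(35) + 3*(-32) - 1*(-28) = -33; iterating: f(3)=-33, f(4)=104, f(5)=-30, f(6)=315, f(7)=121, f(8)=1096, f(9)=1144, f(10)=4311, f(11)=6647, f(12)=18436, f(13)=34066; answer 34066

34066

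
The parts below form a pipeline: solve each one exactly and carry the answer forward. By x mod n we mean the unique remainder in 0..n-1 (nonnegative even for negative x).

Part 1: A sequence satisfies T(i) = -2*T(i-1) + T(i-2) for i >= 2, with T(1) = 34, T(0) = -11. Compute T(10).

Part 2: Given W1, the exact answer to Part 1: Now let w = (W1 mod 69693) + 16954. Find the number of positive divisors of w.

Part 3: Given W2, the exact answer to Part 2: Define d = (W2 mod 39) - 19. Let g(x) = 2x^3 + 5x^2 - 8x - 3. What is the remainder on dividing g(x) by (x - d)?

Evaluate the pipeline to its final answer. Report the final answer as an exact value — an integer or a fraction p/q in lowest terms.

-1972

Part 1: T(2) = -2*(34) + 1*(-11) = -79; iterating: T(2)=-79, T(3)=192, T(4)=-463, T(5)=1118, T(6)=-2699, T(7)=6516, T(8)=-15731, T(9)=37978, T(10)=-91687; answer -91687
Part 2: W1 = -91687; w = 64653; 64653 = 3 * 23 * 937; number of divisors = (1+1) * (1+1) * (1+1) = 8; answer 8
Part 3: W2 = 8; d = -11; remainder = value at the root: 2*(-11)^3 + 5*(-11)^2 - 8*(-11)^1 - 3 = (-2662) + (605) + (88) + (-3) = -1972; answer -1972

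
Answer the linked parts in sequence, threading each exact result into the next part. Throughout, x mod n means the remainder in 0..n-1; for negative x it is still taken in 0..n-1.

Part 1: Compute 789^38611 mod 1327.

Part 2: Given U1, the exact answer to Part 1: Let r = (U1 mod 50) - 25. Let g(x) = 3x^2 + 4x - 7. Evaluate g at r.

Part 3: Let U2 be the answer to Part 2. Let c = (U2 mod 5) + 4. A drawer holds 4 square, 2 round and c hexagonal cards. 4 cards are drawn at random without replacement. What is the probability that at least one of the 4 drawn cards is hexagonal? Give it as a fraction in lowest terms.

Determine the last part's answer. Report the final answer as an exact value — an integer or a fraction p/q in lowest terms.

140/143

Part 1: squarings mod 1327: 789^1=789, 789^2=158, 789^4=1078, 789^8=959, 789^16=70, 789^32=919, 789^64=589, 789^128=574, 789^256=380, 789^512=1084, 789^1024=661, 789^2048=338, 789^4096=122, 789^8192=287, 789^16384=95, 789^32768=1063; 789^38611 = 789^1 * 789^2 * 789^16 * 789^64 * 789^128 * 789^512 * 789^1024 * 789^4096 * 789^32768 = 637 (mod 1327); answer 637
Part 2: U1 = 637; r = 12; 3*(12)^2 + 4*(12)^1 - 7 = (432) + (48) + (-7) = 473; answer 473
Part 3: U2 = 473; c = 7; total draws C(13,4) = 715; complement C(6,4) = 15; favorable 715 - 15 = 700; P = 140/143; answer 140/143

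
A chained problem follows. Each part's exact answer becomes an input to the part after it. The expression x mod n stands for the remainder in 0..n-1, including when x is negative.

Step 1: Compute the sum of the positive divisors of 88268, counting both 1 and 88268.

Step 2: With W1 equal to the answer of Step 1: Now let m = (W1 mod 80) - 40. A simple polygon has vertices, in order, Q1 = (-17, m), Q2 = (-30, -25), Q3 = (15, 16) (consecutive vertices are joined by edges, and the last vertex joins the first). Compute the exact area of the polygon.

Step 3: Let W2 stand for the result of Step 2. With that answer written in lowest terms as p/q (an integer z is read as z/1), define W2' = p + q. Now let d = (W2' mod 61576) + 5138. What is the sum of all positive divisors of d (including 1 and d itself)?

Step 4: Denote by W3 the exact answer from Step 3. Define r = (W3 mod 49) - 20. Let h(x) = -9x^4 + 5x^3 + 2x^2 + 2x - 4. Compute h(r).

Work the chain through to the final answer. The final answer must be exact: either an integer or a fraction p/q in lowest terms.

-775714

Step 1: 88268 = 2^2 * 22067; sigma = (1 + 2 + 4) * (1 + 22067) = 7 * 22068 = 154476; answer 154476
Step 2: W1 = 154476; m = 36; cross terms: (-17*-25 - -30*36)=1505, (-30*16 - 15*-25)=-105, (15*36 - -17*16)=812; twice the area = |2212| = 2212; area = 1106; answer 1106
Step 3: W2 = 1106; threaded value p + q = 1107; d = 6245; 6245 = 5 * 1249; sigma = (1 + 5) * (1 + 1249) = 6 * 1250 = 7500; answer 7500
Step 4: W3 = 7500; r = -17; -9*(-17)^4 + 5*(-17)^3 + 2*(-17)^2 + 2*(-17)^1 - 4 = (-751689) + (-24565) + (578) + (-34) + (-4) = -775714; answer -775714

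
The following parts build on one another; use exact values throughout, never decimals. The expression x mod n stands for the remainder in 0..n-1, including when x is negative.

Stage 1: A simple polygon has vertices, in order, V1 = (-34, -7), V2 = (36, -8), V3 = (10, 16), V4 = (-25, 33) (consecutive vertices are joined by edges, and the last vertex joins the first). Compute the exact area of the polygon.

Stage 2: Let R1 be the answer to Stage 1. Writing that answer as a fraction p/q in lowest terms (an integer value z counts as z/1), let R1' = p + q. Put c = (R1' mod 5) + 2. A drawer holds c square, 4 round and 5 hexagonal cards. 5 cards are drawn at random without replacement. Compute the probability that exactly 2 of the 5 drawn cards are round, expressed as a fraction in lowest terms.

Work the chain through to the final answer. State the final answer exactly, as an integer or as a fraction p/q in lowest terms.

Stage 1: cross terms: (-34*-8 - 36*-7)=524, (36*16 - 10*-8)=656, (10*33 - -25*16)=730, (-25*-7 - -34*33)=1297; twice the area = |3207| = 3207; area = 3207/2; answer 3207/2
Stage 2: R1 = 3207/2; threaded value p + q = 3209; c = 6; total draws C(15,5) = 3003; favorable C(4,2)*C(11,3) = 990; P = 30/91; answer 30/91

30/91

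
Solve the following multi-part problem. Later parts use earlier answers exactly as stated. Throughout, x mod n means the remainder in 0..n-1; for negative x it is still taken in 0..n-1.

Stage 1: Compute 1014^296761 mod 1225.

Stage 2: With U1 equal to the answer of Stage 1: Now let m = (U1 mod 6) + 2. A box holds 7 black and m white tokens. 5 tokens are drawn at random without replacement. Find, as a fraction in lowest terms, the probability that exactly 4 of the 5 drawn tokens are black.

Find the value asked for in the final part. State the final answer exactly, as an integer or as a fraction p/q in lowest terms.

35/286

Stage 1: squarings mod 1225: 1014^1=1014, 1014^2=421, 1014^4=841, 1014^8=456, 1014^16=911, 1014^32=596, 1014^64=1191, 1014^128=1156, 1014^256=1086, 1014^512=946, 1014^1024=666, 1014^2048=106, 1014^4096=211, 1014^8192=421, 1014^16384=841, 1014^32768=456, 1014^65536=911, 1014^131072=596, 1014^262144=1191; 1014^296761 = 1014^1 * 1014^8 * 1014^16 * 1014^32 * 1014^256 * 1014^512 * 1014^1024 * 1014^32768 * 1014^262144 = 839 (mod 1225); answer 839
Stage 2: U1 = 839; m = 7; total draws C(14,5) = 2002; favorable C(7,4)*C(7,1) = 245; P = 35/286; answer 35/286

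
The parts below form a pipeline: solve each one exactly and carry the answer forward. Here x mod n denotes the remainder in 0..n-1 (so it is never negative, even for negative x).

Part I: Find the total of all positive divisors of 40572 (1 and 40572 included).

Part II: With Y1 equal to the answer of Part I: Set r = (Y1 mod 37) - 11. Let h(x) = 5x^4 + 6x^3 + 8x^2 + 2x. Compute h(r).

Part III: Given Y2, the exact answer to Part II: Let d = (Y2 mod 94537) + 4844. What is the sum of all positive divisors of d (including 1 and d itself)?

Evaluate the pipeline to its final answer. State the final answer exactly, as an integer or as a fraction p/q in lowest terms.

Part I: 40572 = 2^2 * 3^2 * 7^2 * 23; sigma = (1 + 2 + 4) * (1 + 3 + 9) * (1 + 7 + 49) * (1 + 23) = 7 * 13 * 57 * 24 = 124488; answer 124488
Part II: Y1 = 124488; r = 9; 5*(9)^4 + 6*(9)^3 + 8*(9)^2 + 2*(9)^1 = (32805) + (4374) + (648) + (18) = 37845; answer 37845
Part III: Y2 = 37845; d = 42689; 42689 is prime, so its only divisors are 1 and 42689; sigma = 1 + 42689 = 42690; answer 42690

42690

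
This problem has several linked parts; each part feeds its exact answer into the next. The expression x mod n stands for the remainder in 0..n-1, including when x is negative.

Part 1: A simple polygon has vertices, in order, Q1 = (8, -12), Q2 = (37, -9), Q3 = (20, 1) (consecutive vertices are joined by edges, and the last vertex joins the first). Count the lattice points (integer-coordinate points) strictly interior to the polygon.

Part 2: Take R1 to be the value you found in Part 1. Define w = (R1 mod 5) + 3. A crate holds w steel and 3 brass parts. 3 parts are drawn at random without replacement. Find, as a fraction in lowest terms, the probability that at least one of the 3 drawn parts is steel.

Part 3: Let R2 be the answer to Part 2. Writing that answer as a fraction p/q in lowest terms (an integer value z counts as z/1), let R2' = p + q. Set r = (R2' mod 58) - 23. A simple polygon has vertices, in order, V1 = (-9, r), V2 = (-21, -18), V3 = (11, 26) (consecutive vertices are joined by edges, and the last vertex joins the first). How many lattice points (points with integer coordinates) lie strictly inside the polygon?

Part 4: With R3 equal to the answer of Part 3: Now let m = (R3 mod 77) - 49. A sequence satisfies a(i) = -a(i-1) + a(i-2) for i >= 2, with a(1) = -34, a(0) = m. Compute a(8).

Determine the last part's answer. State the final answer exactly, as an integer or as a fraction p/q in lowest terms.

Part 1: cross terms: (8*-9 - 37*-12)=372, (37*1 - 20*-9)=217, (20*-12 - 8*1)=-248; twice the area = |341| = 341; area = 341/2; boundary points = 1 + 1 + 1 = 3; strictly interior points = area - boundary/2 + 1 = 170; answer 170
Part 2: R1 = 170; w = 3; total draws C(6,3) = 20; complement C(3,3) = 1; favorable 20 - 1 = 19; P = 19/20; answer 19/20
Part 3: R2 = 19/20; threaded value p + q = 39; r = 16; cross terms: (-9*-18 - -21*16)=498, (-21*26 - 11*-18)=-348, (11*16 - -9*26)=410; twice the area = |560| = 560; area = 280; boundary points = 2 + 4 + 10 = 16; strictly interior points = area - boundary/2 + 1 = 273; answer 273
Part 4: R3 = 273; m = -7; a(2) = -1*(-34) + 1*(-7) = 27; iterating: a(2)=27, a(3)=-61, a(4)=88, a(5)=-149, a(6)=237, a(7)=-386, a(8)=623; answer 623

623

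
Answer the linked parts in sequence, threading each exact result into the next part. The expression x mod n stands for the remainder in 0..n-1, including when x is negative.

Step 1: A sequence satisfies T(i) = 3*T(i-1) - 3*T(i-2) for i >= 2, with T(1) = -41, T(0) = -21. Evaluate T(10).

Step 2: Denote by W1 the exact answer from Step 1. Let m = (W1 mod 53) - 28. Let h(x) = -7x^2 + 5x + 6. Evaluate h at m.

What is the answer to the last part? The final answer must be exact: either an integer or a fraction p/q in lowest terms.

Step 1: T(2) = 3*(-41) - 3*(-21) = -60; iterating: T(2)=-60, T(3)=-57, T(4)=9, T(5)=198, T(6)=567, T(7)=1107, T(8)=1620, T(9)=1539, T(10)=-243; answer -243
Step 2: W1 = -243; m = -6; -7*(-6)^2 + 5*(-6)^1 + 6 = (-252) + (-30) + (6) = -276; answer -276

-276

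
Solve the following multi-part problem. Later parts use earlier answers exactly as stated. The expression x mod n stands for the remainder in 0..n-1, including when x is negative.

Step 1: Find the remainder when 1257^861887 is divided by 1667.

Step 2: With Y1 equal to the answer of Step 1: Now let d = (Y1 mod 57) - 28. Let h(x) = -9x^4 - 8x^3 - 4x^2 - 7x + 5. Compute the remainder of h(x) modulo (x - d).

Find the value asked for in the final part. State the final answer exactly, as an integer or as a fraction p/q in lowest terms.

Step 1: squarings mod 1667: 1257^1=1257, 1257^2=1400, 1257^4=1275, 1257^8=300, 1257^16=1649, 1257^32=324, 1257^64=1622, 1257^128=358, 1257^256=1472, 1257^512=1351, 1257^1024=1503, 1257^2048=224, 1257^4096=166, 1257^8192=884, 1257^16384=1300, 1257^32768=1329, 1257^65536=888, 1257^131072=53, 1257^262144=1142, 1257^524288=570; 1257^861887 = 1257^1 * 1257^2 * 1257^4 * 1257^8 * 1257^16 * 1257^32 * 1257^128 * 1257^512 * 1257^1024 * 1257^8192 * 1257^65536 * 1257^262144 * 1257^524288 = 1589 (mod 1667); answer 1589
Step 2: Y1 = 1589; d = 22; remainder = value at the root: -9*(22)^4 - 8*(22)^3 - 4*(22)^2 - 7*(22)^1 + 5 = (-2108304) + (-85184) + (-1936) + (-154) + (5) = -2195573; answer -2195573

-2195573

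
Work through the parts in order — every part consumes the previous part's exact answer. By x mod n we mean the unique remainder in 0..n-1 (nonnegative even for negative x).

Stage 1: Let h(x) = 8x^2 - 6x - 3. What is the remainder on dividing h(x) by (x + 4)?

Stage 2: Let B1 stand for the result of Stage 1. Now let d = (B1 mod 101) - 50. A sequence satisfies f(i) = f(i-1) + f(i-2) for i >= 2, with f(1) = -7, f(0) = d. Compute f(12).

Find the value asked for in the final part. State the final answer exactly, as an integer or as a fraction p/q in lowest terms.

Stage 1: remainder = value at the root: 8*(-4)^2 - 6*(-4)^1 - 3 = (128) + (24) + (-3) = 149; answer 149
Stage 2: B1 = 149; d = -2; f(2) = 1*(-7) + 1*(-2) = -9; iterating: f(2)=-9, f(3)=-16, f(4)=-25, f(5)=-41, f(6)=-66, f(7)=-107, f(8)=-173, f(9)=-280, f(10)=-453, f(11)=-733, f(12)=-1186; answer -1186

-1186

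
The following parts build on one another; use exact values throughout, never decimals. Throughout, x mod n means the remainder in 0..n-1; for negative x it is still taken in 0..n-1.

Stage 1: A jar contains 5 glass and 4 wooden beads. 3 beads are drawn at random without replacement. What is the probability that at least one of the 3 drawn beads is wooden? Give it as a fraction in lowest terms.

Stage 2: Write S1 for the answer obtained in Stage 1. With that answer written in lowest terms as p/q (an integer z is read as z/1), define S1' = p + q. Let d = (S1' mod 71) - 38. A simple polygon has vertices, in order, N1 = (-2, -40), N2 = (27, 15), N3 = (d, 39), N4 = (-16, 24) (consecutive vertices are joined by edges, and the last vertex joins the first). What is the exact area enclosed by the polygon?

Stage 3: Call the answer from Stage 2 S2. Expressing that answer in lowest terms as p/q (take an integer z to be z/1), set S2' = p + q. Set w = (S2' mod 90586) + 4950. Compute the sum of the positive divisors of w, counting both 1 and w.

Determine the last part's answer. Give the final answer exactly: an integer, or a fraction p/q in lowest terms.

Stage 1: total draws C(9,3) = 84; complement C(5,3) = 10; favorable 84 - 10 = 74; P = 37/42; answer 37/42
Stage 2: S1 = 37/42; threaded value p + q = 79; d = -30; cross terms: (-2*15 - 27*-40)=1050, (27*39 - -30*15)=1503, (-30*24 - -16*39)=-96, (-16*-40 - -2*24)=688; twice the area = |3145| = 3145; area = 3145/2; answer 3145/2
Stage 3: S2 = 3145/2; threaded value p + q = 3147; w = 8097; 8097 = 3 * 2699; sigma = (1 + 3) * (1 + 2699) = 4 * 2700 = 10800; answer 10800

10800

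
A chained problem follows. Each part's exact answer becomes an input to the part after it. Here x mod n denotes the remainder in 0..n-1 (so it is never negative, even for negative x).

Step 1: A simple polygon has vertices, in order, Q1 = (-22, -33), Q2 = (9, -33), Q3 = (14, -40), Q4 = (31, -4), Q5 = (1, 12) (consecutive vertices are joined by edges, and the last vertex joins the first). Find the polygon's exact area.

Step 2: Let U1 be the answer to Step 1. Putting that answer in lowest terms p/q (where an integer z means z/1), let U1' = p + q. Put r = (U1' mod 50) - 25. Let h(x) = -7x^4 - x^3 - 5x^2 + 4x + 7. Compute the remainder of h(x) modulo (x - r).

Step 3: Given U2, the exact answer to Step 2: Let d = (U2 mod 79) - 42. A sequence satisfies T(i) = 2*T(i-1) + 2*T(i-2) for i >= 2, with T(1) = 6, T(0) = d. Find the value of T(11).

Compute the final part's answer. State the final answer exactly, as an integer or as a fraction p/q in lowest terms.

537664

Step 1: cross terms: (-22*-33 - 9*-33)=1023, (9*-40 - 14*-33)=102, (14*-4 - 31*-40)=1184, (31*12 - 1*-4)=376, (1*-33 - -22*12)=231; twice the area = |2916| = 2916; area = 1458; answer 1458
Step 2: U1 = 1458; threaded value p + q = 1459; r = -16; remainder = value at the root: -7*(-16)^4 - 1*(-16)^3 - 5*(-16)^2 + 4*(-16)^1 + 7 = (-458752) + (4096) + (-1280) + (-64) + (7) = -455993; answer -455993
Step 3: U2 = -455993; d = 32; T(2) = 2*(6) + 2*(32) = 76; iterating: T(2)=76, T(3)=164, T(4)=480, T(5)=1288, T(6)=3536, T(7)=9648, T(8)=26368, T(9)=72032, T(10)=196800, T(11)=537664; answer 537664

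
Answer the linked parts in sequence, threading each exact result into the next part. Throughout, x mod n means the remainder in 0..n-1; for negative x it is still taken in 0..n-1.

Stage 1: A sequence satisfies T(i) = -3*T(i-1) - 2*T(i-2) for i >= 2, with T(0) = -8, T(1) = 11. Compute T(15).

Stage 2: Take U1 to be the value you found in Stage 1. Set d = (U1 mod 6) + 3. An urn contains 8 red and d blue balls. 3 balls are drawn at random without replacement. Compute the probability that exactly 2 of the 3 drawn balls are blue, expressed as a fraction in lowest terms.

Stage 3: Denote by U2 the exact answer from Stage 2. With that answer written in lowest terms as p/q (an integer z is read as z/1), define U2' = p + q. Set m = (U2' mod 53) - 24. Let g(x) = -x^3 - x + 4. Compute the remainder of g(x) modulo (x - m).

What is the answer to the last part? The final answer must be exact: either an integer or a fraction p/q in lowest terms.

4934

Stage 1: T(2) = -3*(11) - 2*(-8) = -17; iterating: T(2)=-17, T(3)=29, T(4)=-53, T(5)=101, T(6)=-197, T(7)=389, T(8)=-773, T(9)=1541, T(10)=-3077, T(11)=6149, T(12)=-12293, T(13)=24581, T(14)=-49157, T(15)=98309; answer 98309
Stage 2: U1 = 98309; d = 8; total draws C(16,3) = 560; favorable C(8,2)*C(8,1) = 224; P = 2/5; answer 2/5
Stage 3: U2 = 2/5; threaded value p + q = 7; m = -17; remainder = value at the root: -1*(-17)^3 - 1*(-17)^1 + 4 = (4913) + (17) + (4) = 4934; answer 4934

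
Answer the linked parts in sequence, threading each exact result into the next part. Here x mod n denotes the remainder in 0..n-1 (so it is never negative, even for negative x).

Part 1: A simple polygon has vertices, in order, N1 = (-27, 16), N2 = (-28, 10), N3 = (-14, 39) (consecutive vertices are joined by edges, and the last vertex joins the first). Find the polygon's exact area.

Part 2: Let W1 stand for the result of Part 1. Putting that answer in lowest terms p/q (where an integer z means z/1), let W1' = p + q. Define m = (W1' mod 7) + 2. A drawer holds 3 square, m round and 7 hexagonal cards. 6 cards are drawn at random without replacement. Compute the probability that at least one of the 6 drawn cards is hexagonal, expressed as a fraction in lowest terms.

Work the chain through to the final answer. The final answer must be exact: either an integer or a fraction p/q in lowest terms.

1715/1716

Part 1: cross terms: (-27*10 - -28*16)=178, (-28*39 - -14*10)=-952, (-14*16 - -27*39)=829; twice the area = |55| = 55; area = 55/2; answer 55/2
Part 2: W1 = 55/2; threaded value p + q = 57; m = 3; total draws C(13,6) = 1716; complement C(6,6) = 1; favorable 1716 - 1 = 1715; P = 1715/1716; answer 1715/1716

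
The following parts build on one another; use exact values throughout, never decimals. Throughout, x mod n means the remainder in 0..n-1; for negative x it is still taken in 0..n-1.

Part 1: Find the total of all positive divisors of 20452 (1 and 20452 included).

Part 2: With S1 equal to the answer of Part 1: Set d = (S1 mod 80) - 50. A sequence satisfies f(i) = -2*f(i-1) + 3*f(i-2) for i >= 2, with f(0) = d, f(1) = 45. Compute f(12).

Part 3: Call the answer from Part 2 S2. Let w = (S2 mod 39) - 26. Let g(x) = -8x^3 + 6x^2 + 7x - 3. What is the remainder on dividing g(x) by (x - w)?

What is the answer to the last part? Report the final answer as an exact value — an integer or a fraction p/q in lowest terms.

2

Part 1: 20452 = 2^2 * 5113; sigma = (1 + 2 + 4) * (1 + 5113) = 7 * 5114 = 35798; answer 35798
Part 2: S1 = 35798; d = -12; f(2) = -2*(45) + 3*(-12) = -126; iterating: f(2)=-126, f(3)=387, f(4)=-1152, f(5)=3465, f(6)=-10386, f(7)=31167, f(8)=-93492, f(9)=280485, f(10)=-841446, f(11)=2524347, f(12)=-7573032; answer -7573032
Part 3: S2 = -7573032; w = 1; remainder = value at the root: -8*(1)^3 + 6*(1)^2 + 7*(1)^1 - 3 = (-8) + (6) + (7) + (-3) = 2; answer 2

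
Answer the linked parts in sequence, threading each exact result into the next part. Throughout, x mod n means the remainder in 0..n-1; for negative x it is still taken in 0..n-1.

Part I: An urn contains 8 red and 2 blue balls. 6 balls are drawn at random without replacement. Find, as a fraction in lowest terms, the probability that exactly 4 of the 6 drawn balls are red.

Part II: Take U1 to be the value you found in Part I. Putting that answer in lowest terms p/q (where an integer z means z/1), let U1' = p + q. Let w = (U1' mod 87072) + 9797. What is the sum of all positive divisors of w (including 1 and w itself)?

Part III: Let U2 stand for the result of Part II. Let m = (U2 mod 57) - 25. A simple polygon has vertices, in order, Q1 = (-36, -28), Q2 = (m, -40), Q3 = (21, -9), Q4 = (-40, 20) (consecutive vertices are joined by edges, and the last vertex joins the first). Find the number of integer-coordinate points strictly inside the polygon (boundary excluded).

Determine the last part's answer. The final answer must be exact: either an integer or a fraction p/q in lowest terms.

2028

Part I: total draws C(10,6) = 210; favorable C(8,4)*C(2,2) = 70; P = 1/3; answer 1/3
Part II: U1 = 1/3; threaded value p + q = 4; w = 9801; 9801 = 3^4 * 11^2; sigma = (1 + 3 + 9 + 27 + 81) * (1 + 11 + 121) = 121 * 133 = 16093; answer 16093
Part III: U2 = 16093; m = -6; cross terms: (-36*-40 - -6*-28)=1272, (-6*-9 - 21*-40)=894, (21*20 - -40*-9)=60, (-40*-28 - -36*20)=1840; twice the area = |4066| = 4066; area = 2033; boundary points = 6 + 1 + 1 + 4 = 12; strictly interior points = area - boundary/2 + 1 = 2028; answer 2028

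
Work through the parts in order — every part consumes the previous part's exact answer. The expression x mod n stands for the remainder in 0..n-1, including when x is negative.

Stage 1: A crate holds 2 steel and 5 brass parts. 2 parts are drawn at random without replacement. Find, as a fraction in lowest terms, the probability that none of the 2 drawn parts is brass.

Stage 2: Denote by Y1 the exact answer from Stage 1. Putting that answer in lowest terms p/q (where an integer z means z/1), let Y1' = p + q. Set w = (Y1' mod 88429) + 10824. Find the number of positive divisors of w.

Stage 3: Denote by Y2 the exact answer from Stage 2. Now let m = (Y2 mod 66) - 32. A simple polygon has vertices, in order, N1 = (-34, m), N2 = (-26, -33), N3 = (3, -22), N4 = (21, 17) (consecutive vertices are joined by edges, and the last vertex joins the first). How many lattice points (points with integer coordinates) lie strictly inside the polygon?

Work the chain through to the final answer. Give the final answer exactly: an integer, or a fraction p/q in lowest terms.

Stage 1: total draws C(7,2) = 21; favorable C(2,2) = 1; P = 1/21; answer 1/21
Stage 2: Y1 = 1/21; threaded value p + q = 22; w = 10846; 10846 = 2 * 11 * 17 * 29; number of divisors = (1+1) * (1+1) * (1+1) * (1+1) = 16; answer 16
Stage 3: Y2 = 16; m = -16; cross terms: (-34*-33 - -26*-16)=706, (-26*-22 - 3*-33)=671, (3*17 - 21*-22)=513, (21*-16 - -34*17)=242; twice the area = |2132| = 2132; area = 1066; boundary points = 1 + 1 + 3 + 11 = 16; strictly interior points = area - boundary/2 + 1 = 1059; answer 1059

1059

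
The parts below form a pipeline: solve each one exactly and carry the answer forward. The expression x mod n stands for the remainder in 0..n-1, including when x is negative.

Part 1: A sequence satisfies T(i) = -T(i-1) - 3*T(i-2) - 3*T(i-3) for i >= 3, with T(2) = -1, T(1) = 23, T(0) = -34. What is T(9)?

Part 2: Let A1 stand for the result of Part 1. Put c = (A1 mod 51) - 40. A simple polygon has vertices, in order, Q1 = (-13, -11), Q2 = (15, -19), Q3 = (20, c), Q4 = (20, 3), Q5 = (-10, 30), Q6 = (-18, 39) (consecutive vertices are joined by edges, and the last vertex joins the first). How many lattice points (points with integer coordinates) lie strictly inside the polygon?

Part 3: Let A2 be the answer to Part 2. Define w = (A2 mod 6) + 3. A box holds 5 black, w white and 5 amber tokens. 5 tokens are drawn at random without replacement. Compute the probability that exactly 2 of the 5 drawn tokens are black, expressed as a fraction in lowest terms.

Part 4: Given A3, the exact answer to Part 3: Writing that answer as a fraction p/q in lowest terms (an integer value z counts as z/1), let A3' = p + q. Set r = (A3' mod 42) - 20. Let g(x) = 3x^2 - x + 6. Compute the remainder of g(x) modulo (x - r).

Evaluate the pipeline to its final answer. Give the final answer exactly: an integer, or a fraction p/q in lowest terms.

Part 1: T(3) = -1*(-1) - 3*(23) - 3*(-34) = 34; iterating: T(3)=34, T(4)=-100, T(5)=1, T(6)=197, T(7)=100, T(8)=-694, T(9)=-197; answer -197
Part 2: A1 = -197; c = -33; cross terms: (-13*-19 - 15*-11)=412, (15*-33 - 20*-19)=-115, (20*3 - 20*-33)=720, (20*30 - -10*3)=630, (-10*39 - -18*30)=150, (-18*-11 - -13*39)=705; twice the area = |2502| = 2502; area = 1251; boundary points = 4 + 1 + 36 + 3 + 1 + 5 = 50; strictly interior points = area - boundary/2 + 1 = 1227; answer 1227
Part 3: A2 = 1227; w = 6; total draws C(16,5) = 4368; favorable C(5,2)*C(11,3) = 1650; P = 275/728; answer 275/728
Part 4: A3 = 275/728; threaded value p + q = 1003; r = 17; remainder = value at the root: 3*(17)^2 - 1*(17)^1 + 6 = (867) + (-17) + (6) = 856; answer 856

856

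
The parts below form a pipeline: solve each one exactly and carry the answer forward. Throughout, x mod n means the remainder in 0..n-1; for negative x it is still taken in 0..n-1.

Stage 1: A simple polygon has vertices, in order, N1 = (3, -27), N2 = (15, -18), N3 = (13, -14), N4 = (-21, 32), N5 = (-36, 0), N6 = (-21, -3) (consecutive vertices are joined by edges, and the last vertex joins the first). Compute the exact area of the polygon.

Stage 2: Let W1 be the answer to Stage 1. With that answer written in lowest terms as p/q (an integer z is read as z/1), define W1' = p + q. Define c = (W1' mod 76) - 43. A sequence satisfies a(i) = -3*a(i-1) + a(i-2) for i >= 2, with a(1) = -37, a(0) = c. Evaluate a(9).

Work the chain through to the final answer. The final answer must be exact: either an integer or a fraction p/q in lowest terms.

-527014

Stage 1: cross terms: (3*-18 - 15*-27)=351, (15*-14 - 13*-18)=24, (13*32 - -21*-14)=122, (-21*0 - -36*32)=1152, (-36*-3 - -21*0)=108, (-21*-27 - 3*-3)=576; twice the area = |2333| = 2333; area = 2333/2; answer 2333/2
Stage 2: W1 = 2333/2; threaded value p + q = 2335; c = 12; a(2) = -3*(-37) + 1*(12) = 123; iterating: a(2)=123, a(3)=-406, a(4)=1341, a(5)=-4429, a(6)=14628, a(7)=-48313, a(8)=159567, a(9)=-527014; answer -527014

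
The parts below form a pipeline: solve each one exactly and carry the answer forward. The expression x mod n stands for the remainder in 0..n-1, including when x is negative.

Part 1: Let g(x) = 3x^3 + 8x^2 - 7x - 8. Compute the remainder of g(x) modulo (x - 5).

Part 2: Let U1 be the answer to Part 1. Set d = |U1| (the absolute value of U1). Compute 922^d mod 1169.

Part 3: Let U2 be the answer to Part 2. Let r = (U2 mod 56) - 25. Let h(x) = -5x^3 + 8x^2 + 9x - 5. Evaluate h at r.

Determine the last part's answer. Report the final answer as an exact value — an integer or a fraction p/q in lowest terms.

Part 1: remainder = value at the root: 3*(5)^3 + 8*(5)^2 - 7*(5)^1 - 8 = (375) + (200) + (-35) + (-8) = 532; answer 532
Part 2: U1 = 532; d = 532; squarings mod 1169: 922^1=922, 922^2=221, 922^4=912, 922^8=585, 922^16=877, 922^32=1096, 922^64=653, 922^128=893, 922^256=191, 922^512=242; 922^532 = 922^4 * 922^16 * 922^512 = 233 (mod 1169); answer 233
Part 3: U2 = 233; r = -16; -5*(-16)^3 + 8*(-16)^2 + 9*(-16)^1 - 5 = (20480) + (2048) + (-144) + (-5) = 22379; answer 22379

22379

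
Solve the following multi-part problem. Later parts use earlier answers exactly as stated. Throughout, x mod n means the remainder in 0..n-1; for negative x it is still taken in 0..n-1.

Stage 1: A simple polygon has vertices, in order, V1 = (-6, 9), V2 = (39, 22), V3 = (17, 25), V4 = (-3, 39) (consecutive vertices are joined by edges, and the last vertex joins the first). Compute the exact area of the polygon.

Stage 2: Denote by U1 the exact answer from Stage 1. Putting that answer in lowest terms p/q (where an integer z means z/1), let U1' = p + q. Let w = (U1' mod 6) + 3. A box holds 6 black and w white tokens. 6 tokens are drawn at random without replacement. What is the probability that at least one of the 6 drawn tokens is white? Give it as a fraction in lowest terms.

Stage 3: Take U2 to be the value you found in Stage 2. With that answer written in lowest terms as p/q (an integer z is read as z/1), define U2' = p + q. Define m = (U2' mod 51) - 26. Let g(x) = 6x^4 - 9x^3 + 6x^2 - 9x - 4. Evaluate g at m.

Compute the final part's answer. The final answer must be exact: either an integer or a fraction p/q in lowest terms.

335606

Stage 1: cross terms: (-6*22 - 39*9)=-483, (39*25 - 17*22)=601, (17*39 - -3*25)=738, (-3*9 - -6*39)=207; twice the area = |1063| = 1063; area = 1063/2; answer 1063/2
Stage 2: U1 = 1063/2; threaded value p + q = 1065; w = 6; total draws C(12,6) = 924; complement C(6,6) = 1; favorable 924 - 1 = 923; P = 923/924; answer 923/924
Stage 3: U2 = 923/924; threaded value p + q = 1847; m = -15; 6*(-15)^4 - 9*(-15)^3 + 6*(-15)^2 - 9*(-15)^1 - 4 = (303750) + (30375) + (1350) + (135) + (-4) = 335606; answer 335606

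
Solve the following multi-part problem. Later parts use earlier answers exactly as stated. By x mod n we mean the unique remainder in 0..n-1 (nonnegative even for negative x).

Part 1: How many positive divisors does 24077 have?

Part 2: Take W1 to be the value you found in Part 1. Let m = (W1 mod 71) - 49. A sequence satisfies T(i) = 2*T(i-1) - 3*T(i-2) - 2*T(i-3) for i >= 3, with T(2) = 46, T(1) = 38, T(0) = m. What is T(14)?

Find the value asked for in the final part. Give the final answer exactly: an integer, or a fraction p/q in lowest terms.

Part 1: 24077 is prime, so its only divisors are 1 and 24077; count = 2; answer 2
Part 2: W1 = 2; m = -47; T(3) = 2*(46) - 3*(38) - 2*(-47) = 72; iterating: T(3)=72, T(4)=-70, T(5)=-448, T(6)=-830, T(7)=-176, T(8)=3034, T(9)=8256, T(10)=7762, T(11)=-15312, T(12)=-70422, T(13)=-110432, T(14)=21026; answer 21026

21026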